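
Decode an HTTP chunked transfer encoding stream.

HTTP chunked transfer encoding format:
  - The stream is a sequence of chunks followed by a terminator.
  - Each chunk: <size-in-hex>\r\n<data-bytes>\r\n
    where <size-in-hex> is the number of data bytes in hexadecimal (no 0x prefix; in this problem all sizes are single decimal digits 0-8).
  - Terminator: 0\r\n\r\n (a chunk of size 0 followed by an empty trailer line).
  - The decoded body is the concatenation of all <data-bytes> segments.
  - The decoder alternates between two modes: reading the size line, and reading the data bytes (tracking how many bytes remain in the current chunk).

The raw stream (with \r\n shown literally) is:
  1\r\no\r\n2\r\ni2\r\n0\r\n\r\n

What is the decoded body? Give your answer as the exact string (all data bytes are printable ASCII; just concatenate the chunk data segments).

Chunk 1: stream[0..1]='1' size=0x1=1, data at stream[3..4]='o' -> body[0..1], body so far='o'
Chunk 2: stream[6..7]='2' size=0x2=2, data at stream[9..11]='i2' -> body[1..3], body so far='oi2'
Chunk 3: stream[13..14]='0' size=0 (terminator). Final body='oi2' (3 bytes)

Answer: oi2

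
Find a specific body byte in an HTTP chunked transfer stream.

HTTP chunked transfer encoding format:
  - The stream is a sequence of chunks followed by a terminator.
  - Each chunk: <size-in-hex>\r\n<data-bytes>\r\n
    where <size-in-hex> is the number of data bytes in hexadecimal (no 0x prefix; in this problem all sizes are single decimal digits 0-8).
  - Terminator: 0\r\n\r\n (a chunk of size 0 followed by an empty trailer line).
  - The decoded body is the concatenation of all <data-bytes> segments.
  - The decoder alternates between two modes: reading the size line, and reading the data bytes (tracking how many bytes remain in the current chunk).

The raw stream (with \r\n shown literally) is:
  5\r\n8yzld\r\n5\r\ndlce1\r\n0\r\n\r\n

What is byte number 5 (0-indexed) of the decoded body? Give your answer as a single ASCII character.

Chunk 1: stream[0..1]='5' size=0x5=5, data at stream[3..8]='8yzld' -> body[0..5], body so far='8yzld'
Chunk 2: stream[10..11]='5' size=0x5=5, data at stream[13..18]='dlce1' -> body[5..10], body so far='8yzlddlce1'
Chunk 3: stream[20..21]='0' size=0 (terminator). Final body='8yzlddlce1' (10 bytes)
Body byte 5 = 'd'

Answer: d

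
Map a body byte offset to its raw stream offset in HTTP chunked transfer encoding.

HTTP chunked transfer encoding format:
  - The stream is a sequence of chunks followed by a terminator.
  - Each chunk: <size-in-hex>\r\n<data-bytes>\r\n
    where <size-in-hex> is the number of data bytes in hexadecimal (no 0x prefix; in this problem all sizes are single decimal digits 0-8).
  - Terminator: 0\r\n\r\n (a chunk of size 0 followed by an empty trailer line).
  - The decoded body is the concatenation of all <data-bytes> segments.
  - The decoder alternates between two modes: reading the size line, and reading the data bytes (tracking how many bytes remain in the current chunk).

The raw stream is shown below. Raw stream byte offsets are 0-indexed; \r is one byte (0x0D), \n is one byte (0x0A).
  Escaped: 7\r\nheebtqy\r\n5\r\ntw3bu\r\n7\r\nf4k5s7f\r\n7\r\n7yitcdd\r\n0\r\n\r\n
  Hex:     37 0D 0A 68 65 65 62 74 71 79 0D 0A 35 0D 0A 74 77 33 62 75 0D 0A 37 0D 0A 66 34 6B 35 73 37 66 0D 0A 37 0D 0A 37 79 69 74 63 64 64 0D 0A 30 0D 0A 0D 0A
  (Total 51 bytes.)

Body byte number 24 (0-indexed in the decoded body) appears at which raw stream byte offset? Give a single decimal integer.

Answer: 42

Derivation:
Chunk 1: stream[0..1]='7' size=0x7=7, data at stream[3..10]='heebtqy' -> body[0..7], body so far='heebtqy'
Chunk 2: stream[12..13]='5' size=0x5=5, data at stream[15..20]='tw3bu' -> body[7..12], body so far='heebtqytw3bu'
Chunk 3: stream[22..23]='7' size=0x7=7, data at stream[25..32]='f4k5s7f' -> body[12..19], body so far='heebtqytw3buf4k5s7f'
Chunk 4: stream[34..35]='7' size=0x7=7, data at stream[37..44]='7yitcdd' -> body[19..26], body so far='heebtqytw3buf4k5s7f7yitcdd'
Chunk 5: stream[46..47]='0' size=0 (terminator). Final body='heebtqytw3buf4k5s7f7yitcdd' (26 bytes)
Body byte 24 at stream offset 42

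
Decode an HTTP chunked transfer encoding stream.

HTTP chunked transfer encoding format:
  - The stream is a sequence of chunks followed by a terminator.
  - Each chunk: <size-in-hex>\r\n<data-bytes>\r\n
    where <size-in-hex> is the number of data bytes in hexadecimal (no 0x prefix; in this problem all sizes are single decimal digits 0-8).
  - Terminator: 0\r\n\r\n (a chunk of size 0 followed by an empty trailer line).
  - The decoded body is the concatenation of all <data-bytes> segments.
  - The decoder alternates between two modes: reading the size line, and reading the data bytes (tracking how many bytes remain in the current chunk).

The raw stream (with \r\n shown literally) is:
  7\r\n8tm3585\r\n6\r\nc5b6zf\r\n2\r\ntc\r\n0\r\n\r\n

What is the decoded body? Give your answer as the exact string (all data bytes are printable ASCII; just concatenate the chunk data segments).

Answer: 8tm3585c5b6zftc

Derivation:
Chunk 1: stream[0..1]='7' size=0x7=7, data at stream[3..10]='8tm3585' -> body[0..7], body so far='8tm3585'
Chunk 2: stream[12..13]='6' size=0x6=6, data at stream[15..21]='c5b6zf' -> body[7..13], body so far='8tm3585c5b6zf'
Chunk 3: stream[23..24]='2' size=0x2=2, data at stream[26..28]='tc' -> body[13..15], body so far='8tm3585c5b6zftc'
Chunk 4: stream[30..31]='0' size=0 (terminator). Final body='8tm3585c5b6zftc' (15 bytes)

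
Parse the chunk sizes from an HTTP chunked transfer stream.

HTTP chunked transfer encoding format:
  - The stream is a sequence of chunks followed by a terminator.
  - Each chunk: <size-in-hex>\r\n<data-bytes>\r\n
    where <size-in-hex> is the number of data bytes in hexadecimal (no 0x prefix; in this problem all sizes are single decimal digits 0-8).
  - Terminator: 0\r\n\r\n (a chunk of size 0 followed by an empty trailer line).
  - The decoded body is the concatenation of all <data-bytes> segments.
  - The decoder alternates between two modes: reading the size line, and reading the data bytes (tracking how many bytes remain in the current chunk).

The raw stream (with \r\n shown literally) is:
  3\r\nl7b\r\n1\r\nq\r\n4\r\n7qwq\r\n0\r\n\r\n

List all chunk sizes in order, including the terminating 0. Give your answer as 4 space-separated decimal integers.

Chunk 1: stream[0..1]='3' size=0x3=3, data at stream[3..6]='l7b' -> body[0..3], body so far='l7b'
Chunk 2: stream[8..9]='1' size=0x1=1, data at stream[11..12]='q' -> body[3..4], body so far='l7bq'
Chunk 3: stream[14..15]='4' size=0x4=4, data at stream[17..21]='7qwq' -> body[4..8], body so far='l7bq7qwq'
Chunk 4: stream[23..24]='0' size=0 (terminator). Final body='l7bq7qwq' (8 bytes)

Answer: 3 1 4 0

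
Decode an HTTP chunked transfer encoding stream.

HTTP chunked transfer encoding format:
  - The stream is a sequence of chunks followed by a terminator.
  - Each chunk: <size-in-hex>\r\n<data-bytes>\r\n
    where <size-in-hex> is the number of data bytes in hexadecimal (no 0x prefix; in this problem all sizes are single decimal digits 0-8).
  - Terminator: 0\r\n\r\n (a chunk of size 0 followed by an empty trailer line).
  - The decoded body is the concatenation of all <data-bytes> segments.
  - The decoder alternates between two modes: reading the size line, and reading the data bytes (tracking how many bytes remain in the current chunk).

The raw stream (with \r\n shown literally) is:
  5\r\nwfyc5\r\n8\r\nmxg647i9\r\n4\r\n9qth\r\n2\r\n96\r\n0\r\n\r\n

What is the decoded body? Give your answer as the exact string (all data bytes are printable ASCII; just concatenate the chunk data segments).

Chunk 1: stream[0..1]='5' size=0x5=5, data at stream[3..8]='wfyc5' -> body[0..5], body so far='wfyc5'
Chunk 2: stream[10..11]='8' size=0x8=8, data at stream[13..21]='mxg647i9' -> body[5..13], body so far='wfyc5mxg647i9'
Chunk 3: stream[23..24]='4' size=0x4=4, data at stream[26..30]='9qth' -> body[13..17], body so far='wfyc5mxg647i99qth'
Chunk 4: stream[32..33]='2' size=0x2=2, data at stream[35..37]='96' -> body[17..19], body so far='wfyc5mxg647i99qth96'
Chunk 5: stream[39..40]='0' size=0 (terminator). Final body='wfyc5mxg647i99qth96' (19 bytes)

Answer: wfyc5mxg647i99qth96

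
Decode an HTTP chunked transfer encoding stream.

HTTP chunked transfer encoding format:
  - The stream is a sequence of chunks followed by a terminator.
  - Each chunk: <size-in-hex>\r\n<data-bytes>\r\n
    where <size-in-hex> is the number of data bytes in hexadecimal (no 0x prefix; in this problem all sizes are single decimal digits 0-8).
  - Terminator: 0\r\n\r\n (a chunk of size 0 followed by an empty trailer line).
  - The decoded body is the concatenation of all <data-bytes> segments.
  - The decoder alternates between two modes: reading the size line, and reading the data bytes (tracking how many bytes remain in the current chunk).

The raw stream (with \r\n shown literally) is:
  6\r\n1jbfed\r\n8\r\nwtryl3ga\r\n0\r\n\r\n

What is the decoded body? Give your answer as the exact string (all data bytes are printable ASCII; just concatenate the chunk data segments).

Chunk 1: stream[0..1]='6' size=0x6=6, data at stream[3..9]='1jbfed' -> body[0..6], body so far='1jbfed'
Chunk 2: stream[11..12]='8' size=0x8=8, data at stream[14..22]='wtryl3ga' -> body[6..14], body so far='1jbfedwtryl3ga'
Chunk 3: stream[24..25]='0' size=0 (terminator). Final body='1jbfedwtryl3ga' (14 bytes)

Answer: 1jbfedwtryl3ga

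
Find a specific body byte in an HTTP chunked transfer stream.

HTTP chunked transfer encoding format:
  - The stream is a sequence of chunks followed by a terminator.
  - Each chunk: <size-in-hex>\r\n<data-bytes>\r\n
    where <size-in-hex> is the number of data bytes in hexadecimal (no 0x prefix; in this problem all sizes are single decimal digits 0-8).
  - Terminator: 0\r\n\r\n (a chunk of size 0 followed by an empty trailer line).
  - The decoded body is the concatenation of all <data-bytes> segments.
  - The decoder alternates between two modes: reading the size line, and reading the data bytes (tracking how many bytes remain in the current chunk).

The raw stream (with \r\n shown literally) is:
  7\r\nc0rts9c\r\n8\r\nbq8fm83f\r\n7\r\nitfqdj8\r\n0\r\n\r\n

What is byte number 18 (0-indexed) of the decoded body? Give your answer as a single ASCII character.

Chunk 1: stream[0..1]='7' size=0x7=7, data at stream[3..10]='c0rts9c' -> body[0..7], body so far='c0rts9c'
Chunk 2: stream[12..13]='8' size=0x8=8, data at stream[15..23]='bq8fm83f' -> body[7..15], body so far='c0rts9cbq8fm83f'
Chunk 3: stream[25..26]='7' size=0x7=7, data at stream[28..35]='itfqdj8' -> body[15..22], body so far='c0rts9cbq8fm83fitfqdj8'
Chunk 4: stream[37..38]='0' size=0 (terminator). Final body='c0rts9cbq8fm83fitfqdj8' (22 bytes)
Body byte 18 = 'q'

Answer: q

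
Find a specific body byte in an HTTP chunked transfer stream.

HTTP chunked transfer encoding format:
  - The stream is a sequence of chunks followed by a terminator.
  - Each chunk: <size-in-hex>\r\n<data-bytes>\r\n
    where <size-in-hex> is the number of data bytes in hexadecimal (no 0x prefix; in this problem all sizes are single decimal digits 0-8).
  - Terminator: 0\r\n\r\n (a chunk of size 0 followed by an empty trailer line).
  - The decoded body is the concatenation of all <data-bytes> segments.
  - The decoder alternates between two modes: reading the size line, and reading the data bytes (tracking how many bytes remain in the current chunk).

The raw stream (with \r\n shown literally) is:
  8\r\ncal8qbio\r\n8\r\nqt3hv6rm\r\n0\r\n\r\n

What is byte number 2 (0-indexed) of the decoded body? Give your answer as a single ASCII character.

Chunk 1: stream[0..1]='8' size=0x8=8, data at stream[3..11]='cal8qbio' -> body[0..8], body so far='cal8qbio'
Chunk 2: stream[13..14]='8' size=0x8=8, data at stream[16..24]='qt3hv6rm' -> body[8..16], body so far='cal8qbioqt3hv6rm'
Chunk 3: stream[26..27]='0' size=0 (terminator). Final body='cal8qbioqt3hv6rm' (16 bytes)
Body byte 2 = 'l'

Answer: l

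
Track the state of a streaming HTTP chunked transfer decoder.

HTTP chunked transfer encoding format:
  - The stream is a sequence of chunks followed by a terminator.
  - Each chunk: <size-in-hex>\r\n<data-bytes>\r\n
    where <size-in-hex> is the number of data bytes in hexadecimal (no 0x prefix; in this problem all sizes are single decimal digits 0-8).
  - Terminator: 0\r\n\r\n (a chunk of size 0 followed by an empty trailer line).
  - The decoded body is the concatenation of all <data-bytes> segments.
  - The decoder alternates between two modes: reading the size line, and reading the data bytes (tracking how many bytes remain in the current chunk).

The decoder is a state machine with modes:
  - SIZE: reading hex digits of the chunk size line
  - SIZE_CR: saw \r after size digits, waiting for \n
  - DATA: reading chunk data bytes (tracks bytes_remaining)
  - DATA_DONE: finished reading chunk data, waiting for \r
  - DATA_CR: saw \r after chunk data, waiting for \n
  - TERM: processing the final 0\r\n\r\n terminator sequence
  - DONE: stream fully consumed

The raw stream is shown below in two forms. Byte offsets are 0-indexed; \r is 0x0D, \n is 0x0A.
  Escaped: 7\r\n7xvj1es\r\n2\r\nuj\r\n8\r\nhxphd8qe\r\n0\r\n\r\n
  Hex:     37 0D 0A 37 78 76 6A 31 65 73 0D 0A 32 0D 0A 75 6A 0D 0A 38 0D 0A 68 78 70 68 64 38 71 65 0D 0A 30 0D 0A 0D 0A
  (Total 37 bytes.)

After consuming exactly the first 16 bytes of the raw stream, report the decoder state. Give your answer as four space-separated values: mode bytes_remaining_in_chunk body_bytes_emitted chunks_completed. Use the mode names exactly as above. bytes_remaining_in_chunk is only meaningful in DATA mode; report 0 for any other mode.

Byte 0 = '7': mode=SIZE remaining=0 emitted=0 chunks_done=0
Byte 1 = 0x0D: mode=SIZE_CR remaining=0 emitted=0 chunks_done=0
Byte 2 = 0x0A: mode=DATA remaining=7 emitted=0 chunks_done=0
Byte 3 = '7': mode=DATA remaining=6 emitted=1 chunks_done=0
Byte 4 = 'x': mode=DATA remaining=5 emitted=2 chunks_done=0
Byte 5 = 'v': mode=DATA remaining=4 emitted=3 chunks_done=0
Byte 6 = 'j': mode=DATA remaining=3 emitted=4 chunks_done=0
Byte 7 = '1': mode=DATA remaining=2 emitted=5 chunks_done=0
Byte 8 = 'e': mode=DATA remaining=1 emitted=6 chunks_done=0
Byte 9 = 's': mode=DATA_DONE remaining=0 emitted=7 chunks_done=0
Byte 10 = 0x0D: mode=DATA_CR remaining=0 emitted=7 chunks_done=0
Byte 11 = 0x0A: mode=SIZE remaining=0 emitted=7 chunks_done=1
Byte 12 = '2': mode=SIZE remaining=0 emitted=7 chunks_done=1
Byte 13 = 0x0D: mode=SIZE_CR remaining=0 emitted=7 chunks_done=1
Byte 14 = 0x0A: mode=DATA remaining=2 emitted=7 chunks_done=1
Byte 15 = 'u': mode=DATA remaining=1 emitted=8 chunks_done=1

Answer: DATA 1 8 1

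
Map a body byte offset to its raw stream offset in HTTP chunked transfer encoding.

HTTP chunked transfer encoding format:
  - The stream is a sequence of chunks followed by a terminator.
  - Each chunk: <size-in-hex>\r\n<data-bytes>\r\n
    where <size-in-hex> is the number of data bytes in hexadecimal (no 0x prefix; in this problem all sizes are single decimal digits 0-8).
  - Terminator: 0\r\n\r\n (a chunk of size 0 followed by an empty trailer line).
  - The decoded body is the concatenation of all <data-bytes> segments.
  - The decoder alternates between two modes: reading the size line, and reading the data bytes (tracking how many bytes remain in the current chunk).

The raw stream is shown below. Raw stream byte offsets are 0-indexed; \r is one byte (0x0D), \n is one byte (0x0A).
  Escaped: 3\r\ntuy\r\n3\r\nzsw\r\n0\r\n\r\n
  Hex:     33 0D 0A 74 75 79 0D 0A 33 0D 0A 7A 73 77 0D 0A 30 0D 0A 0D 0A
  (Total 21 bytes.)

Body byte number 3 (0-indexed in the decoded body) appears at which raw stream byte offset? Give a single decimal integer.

Chunk 1: stream[0..1]='3' size=0x3=3, data at stream[3..6]='tuy' -> body[0..3], body so far='tuy'
Chunk 2: stream[8..9]='3' size=0x3=3, data at stream[11..14]='zsw' -> body[3..6], body so far='tuyzsw'
Chunk 3: stream[16..17]='0' size=0 (terminator). Final body='tuyzsw' (6 bytes)
Body byte 3 at stream offset 11

Answer: 11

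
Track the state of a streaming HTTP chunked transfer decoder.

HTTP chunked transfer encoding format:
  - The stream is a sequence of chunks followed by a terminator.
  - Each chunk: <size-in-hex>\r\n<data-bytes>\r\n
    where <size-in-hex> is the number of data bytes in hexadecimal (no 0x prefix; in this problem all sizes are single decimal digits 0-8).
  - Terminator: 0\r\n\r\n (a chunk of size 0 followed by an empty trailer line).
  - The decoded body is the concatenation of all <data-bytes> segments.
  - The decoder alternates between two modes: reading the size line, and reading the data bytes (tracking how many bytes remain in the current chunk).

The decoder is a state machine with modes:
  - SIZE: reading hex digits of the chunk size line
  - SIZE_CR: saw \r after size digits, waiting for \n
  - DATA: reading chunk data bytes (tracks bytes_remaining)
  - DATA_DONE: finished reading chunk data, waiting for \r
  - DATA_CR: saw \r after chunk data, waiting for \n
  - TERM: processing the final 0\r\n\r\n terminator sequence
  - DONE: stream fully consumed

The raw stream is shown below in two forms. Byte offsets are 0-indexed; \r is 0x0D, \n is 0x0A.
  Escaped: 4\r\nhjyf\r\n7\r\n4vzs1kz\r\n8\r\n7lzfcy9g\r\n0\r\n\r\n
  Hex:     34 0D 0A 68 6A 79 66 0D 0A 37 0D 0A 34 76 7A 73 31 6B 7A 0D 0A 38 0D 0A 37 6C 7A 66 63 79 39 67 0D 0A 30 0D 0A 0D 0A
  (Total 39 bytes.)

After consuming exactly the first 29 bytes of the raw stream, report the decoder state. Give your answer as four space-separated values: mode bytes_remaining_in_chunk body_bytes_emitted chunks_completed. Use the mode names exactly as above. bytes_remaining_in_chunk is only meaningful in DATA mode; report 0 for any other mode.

Byte 0 = '4': mode=SIZE remaining=0 emitted=0 chunks_done=0
Byte 1 = 0x0D: mode=SIZE_CR remaining=0 emitted=0 chunks_done=0
Byte 2 = 0x0A: mode=DATA remaining=4 emitted=0 chunks_done=0
Byte 3 = 'h': mode=DATA remaining=3 emitted=1 chunks_done=0
Byte 4 = 'j': mode=DATA remaining=2 emitted=2 chunks_done=0
Byte 5 = 'y': mode=DATA remaining=1 emitted=3 chunks_done=0
Byte 6 = 'f': mode=DATA_DONE remaining=0 emitted=4 chunks_done=0
Byte 7 = 0x0D: mode=DATA_CR remaining=0 emitted=4 chunks_done=0
Byte 8 = 0x0A: mode=SIZE remaining=0 emitted=4 chunks_done=1
Byte 9 = '7': mode=SIZE remaining=0 emitted=4 chunks_done=1
Byte 10 = 0x0D: mode=SIZE_CR remaining=0 emitted=4 chunks_done=1
Byte 11 = 0x0A: mode=DATA remaining=7 emitted=4 chunks_done=1
Byte 12 = '4': mode=DATA remaining=6 emitted=5 chunks_done=1
Byte 13 = 'v': mode=DATA remaining=5 emitted=6 chunks_done=1
Byte 14 = 'z': mode=DATA remaining=4 emitted=7 chunks_done=1
Byte 15 = 's': mode=DATA remaining=3 emitted=8 chunks_done=1
Byte 16 = '1': mode=DATA remaining=2 emitted=9 chunks_done=1
Byte 17 = 'k': mode=DATA remaining=1 emitted=10 chunks_done=1
Byte 18 = 'z': mode=DATA_DONE remaining=0 emitted=11 chunks_done=1
Byte 19 = 0x0D: mode=DATA_CR remaining=0 emitted=11 chunks_done=1
Byte 20 = 0x0A: mode=SIZE remaining=0 emitted=11 chunks_done=2
Byte 21 = '8': mode=SIZE remaining=0 emitted=11 chunks_done=2
Byte 22 = 0x0D: mode=SIZE_CR remaining=0 emitted=11 chunks_done=2
Byte 23 = 0x0A: mode=DATA remaining=8 emitted=11 chunks_done=2
Byte 24 = '7': mode=DATA remaining=7 emitted=12 chunks_done=2
Byte 25 = 'l': mode=DATA remaining=6 emitted=13 chunks_done=2
Byte 26 = 'z': mode=DATA remaining=5 emitted=14 chunks_done=2
Byte 27 = 'f': mode=DATA remaining=4 emitted=15 chunks_done=2
Byte 28 = 'c': mode=DATA remaining=3 emitted=16 chunks_done=2

Answer: DATA 3 16 2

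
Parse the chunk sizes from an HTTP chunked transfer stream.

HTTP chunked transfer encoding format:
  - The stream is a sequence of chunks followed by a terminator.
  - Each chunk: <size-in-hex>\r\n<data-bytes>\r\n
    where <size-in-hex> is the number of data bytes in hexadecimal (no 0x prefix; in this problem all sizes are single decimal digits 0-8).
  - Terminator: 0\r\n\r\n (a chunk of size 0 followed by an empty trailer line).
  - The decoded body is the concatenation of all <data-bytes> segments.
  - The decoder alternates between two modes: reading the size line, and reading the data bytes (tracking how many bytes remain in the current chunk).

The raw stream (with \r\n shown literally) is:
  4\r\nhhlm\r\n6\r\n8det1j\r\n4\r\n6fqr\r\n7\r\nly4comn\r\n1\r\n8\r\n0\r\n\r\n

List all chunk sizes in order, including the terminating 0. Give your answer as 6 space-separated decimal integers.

Answer: 4 6 4 7 1 0

Derivation:
Chunk 1: stream[0..1]='4' size=0x4=4, data at stream[3..7]='hhlm' -> body[0..4], body so far='hhlm'
Chunk 2: stream[9..10]='6' size=0x6=6, data at stream[12..18]='8det1j' -> body[4..10], body so far='hhlm8det1j'
Chunk 3: stream[20..21]='4' size=0x4=4, data at stream[23..27]='6fqr' -> body[10..14], body so far='hhlm8det1j6fqr'
Chunk 4: stream[29..30]='7' size=0x7=7, data at stream[32..39]='ly4comn' -> body[14..21], body so far='hhlm8det1j6fqrly4comn'
Chunk 5: stream[41..42]='1' size=0x1=1, data at stream[44..45]='8' -> body[21..22], body so far='hhlm8det1j6fqrly4comn8'
Chunk 6: stream[47..48]='0' size=0 (terminator). Final body='hhlm8det1j6fqrly4comn8' (22 bytes)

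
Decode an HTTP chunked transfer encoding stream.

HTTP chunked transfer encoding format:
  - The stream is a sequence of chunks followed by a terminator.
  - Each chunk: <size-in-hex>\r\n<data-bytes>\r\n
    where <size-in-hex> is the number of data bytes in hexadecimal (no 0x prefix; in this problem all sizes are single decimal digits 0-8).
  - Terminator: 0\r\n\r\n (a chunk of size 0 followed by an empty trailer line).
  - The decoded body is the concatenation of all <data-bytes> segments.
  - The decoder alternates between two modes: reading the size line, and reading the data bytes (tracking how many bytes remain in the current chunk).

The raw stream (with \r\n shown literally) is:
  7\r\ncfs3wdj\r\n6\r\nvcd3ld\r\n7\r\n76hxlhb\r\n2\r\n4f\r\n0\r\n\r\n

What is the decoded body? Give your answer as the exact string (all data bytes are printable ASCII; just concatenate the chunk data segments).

Answer: cfs3wdjvcd3ld76hxlhb4f

Derivation:
Chunk 1: stream[0..1]='7' size=0x7=7, data at stream[3..10]='cfs3wdj' -> body[0..7], body so far='cfs3wdj'
Chunk 2: stream[12..13]='6' size=0x6=6, data at stream[15..21]='vcd3ld' -> body[7..13], body so far='cfs3wdjvcd3ld'
Chunk 3: stream[23..24]='7' size=0x7=7, data at stream[26..33]='76hxlhb' -> body[13..20], body so far='cfs3wdjvcd3ld76hxlhb'
Chunk 4: stream[35..36]='2' size=0x2=2, data at stream[38..40]='4f' -> body[20..22], body so far='cfs3wdjvcd3ld76hxlhb4f'
Chunk 5: stream[42..43]='0' size=0 (terminator). Final body='cfs3wdjvcd3ld76hxlhb4f' (22 bytes)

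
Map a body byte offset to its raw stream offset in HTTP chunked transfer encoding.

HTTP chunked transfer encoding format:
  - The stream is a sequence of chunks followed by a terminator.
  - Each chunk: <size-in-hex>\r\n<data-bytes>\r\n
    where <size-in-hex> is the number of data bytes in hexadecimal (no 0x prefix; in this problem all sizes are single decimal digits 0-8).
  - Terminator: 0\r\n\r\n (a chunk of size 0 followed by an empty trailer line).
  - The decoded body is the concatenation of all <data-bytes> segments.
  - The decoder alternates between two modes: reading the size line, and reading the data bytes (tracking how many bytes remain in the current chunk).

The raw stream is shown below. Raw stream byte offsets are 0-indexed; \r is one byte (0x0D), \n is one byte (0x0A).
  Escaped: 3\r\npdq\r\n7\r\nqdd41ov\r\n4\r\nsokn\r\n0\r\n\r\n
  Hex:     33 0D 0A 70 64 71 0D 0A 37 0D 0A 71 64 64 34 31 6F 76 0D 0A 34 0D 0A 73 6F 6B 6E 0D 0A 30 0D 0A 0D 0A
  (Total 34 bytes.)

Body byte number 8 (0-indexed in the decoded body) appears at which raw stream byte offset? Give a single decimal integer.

Chunk 1: stream[0..1]='3' size=0x3=3, data at stream[3..6]='pdq' -> body[0..3], body so far='pdq'
Chunk 2: stream[8..9]='7' size=0x7=7, data at stream[11..18]='qdd41ov' -> body[3..10], body so far='pdqqdd41ov'
Chunk 3: stream[20..21]='4' size=0x4=4, data at stream[23..27]='sokn' -> body[10..14], body so far='pdqqdd41ovsokn'
Chunk 4: stream[29..30]='0' size=0 (terminator). Final body='pdqqdd41ovsokn' (14 bytes)
Body byte 8 at stream offset 16

Answer: 16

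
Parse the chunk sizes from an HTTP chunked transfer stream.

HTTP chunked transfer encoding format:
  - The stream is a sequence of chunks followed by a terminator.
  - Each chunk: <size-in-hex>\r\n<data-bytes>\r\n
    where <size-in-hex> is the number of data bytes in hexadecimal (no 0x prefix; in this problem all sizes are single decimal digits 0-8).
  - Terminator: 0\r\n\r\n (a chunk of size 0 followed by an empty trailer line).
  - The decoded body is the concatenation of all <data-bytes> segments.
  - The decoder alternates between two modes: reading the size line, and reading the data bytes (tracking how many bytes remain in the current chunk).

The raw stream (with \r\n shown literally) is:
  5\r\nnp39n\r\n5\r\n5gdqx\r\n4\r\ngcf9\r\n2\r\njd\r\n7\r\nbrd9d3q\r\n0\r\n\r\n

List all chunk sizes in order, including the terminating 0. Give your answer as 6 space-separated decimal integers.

Chunk 1: stream[0..1]='5' size=0x5=5, data at stream[3..8]='np39n' -> body[0..5], body so far='np39n'
Chunk 2: stream[10..11]='5' size=0x5=5, data at stream[13..18]='5gdqx' -> body[5..10], body so far='np39n5gdqx'
Chunk 3: stream[20..21]='4' size=0x4=4, data at stream[23..27]='gcf9' -> body[10..14], body so far='np39n5gdqxgcf9'
Chunk 4: stream[29..30]='2' size=0x2=2, data at stream[32..34]='jd' -> body[14..16], body so far='np39n5gdqxgcf9jd'
Chunk 5: stream[36..37]='7' size=0x7=7, data at stream[39..46]='brd9d3q' -> body[16..23], body so far='np39n5gdqxgcf9jdbrd9d3q'
Chunk 6: stream[48..49]='0' size=0 (terminator). Final body='np39n5gdqxgcf9jdbrd9d3q' (23 bytes)

Answer: 5 5 4 2 7 0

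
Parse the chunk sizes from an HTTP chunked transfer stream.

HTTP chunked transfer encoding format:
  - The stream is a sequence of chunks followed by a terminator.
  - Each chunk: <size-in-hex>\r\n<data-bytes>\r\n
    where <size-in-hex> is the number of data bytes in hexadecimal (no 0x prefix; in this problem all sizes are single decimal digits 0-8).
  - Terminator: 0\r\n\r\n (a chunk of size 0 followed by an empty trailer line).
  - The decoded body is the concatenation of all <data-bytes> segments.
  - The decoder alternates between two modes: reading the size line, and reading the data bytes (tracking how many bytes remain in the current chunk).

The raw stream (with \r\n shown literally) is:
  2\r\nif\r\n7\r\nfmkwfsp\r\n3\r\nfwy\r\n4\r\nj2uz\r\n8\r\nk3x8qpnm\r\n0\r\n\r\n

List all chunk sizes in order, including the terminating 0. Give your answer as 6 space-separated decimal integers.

Chunk 1: stream[0..1]='2' size=0x2=2, data at stream[3..5]='if' -> body[0..2], body so far='if'
Chunk 2: stream[7..8]='7' size=0x7=7, data at stream[10..17]='fmkwfsp' -> body[2..9], body so far='iffmkwfsp'
Chunk 3: stream[19..20]='3' size=0x3=3, data at stream[22..25]='fwy' -> body[9..12], body so far='iffmkwfspfwy'
Chunk 4: stream[27..28]='4' size=0x4=4, data at stream[30..34]='j2uz' -> body[12..16], body so far='iffmkwfspfwyj2uz'
Chunk 5: stream[36..37]='8' size=0x8=8, data at stream[39..47]='k3x8qpnm' -> body[16..24], body so far='iffmkwfspfwyj2uzk3x8qpnm'
Chunk 6: stream[49..50]='0' size=0 (terminator). Final body='iffmkwfspfwyj2uzk3x8qpnm' (24 bytes)

Answer: 2 7 3 4 8 0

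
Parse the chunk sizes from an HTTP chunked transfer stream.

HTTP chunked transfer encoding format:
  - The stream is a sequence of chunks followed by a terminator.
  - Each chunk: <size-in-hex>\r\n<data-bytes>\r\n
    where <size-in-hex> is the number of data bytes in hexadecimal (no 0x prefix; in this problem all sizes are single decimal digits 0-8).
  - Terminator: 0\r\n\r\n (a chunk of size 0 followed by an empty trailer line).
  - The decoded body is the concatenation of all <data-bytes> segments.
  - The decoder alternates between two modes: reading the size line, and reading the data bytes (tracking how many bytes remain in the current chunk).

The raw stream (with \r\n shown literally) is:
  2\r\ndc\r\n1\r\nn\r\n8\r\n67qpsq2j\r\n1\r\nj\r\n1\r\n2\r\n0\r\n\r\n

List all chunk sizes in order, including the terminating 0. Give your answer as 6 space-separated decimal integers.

Chunk 1: stream[0..1]='2' size=0x2=2, data at stream[3..5]='dc' -> body[0..2], body so far='dc'
Chunk 2: stream[7..8]='1' size=0x1=1, data at stream[10..11]='n' -> body[2..3], body so far='dcn'
Chunk 3: stream[13..14]='8' size=0x8=8, data at stream[16..24]='67qpsq2j' -> body[3..11], body so far='dcn67qpsq2j'
Chunk 4: stream[26..27]='1' size=0x1=1, data at stream[29..30]='j' -> body[11..12], body so far='dcn67qpsq2jj'
Chunk 5: stream[32..33]='1' size=0x1=1, data at stream[35..36]='2' -> body[12..13], body so far='dcn67qpsq2jj2'
Chunk 6: stream[38..39]='0' size=0 (terminator). Final body='dcn67qpsq2jj2' (13 bytes)

Answer: 2 1 8 1 1 0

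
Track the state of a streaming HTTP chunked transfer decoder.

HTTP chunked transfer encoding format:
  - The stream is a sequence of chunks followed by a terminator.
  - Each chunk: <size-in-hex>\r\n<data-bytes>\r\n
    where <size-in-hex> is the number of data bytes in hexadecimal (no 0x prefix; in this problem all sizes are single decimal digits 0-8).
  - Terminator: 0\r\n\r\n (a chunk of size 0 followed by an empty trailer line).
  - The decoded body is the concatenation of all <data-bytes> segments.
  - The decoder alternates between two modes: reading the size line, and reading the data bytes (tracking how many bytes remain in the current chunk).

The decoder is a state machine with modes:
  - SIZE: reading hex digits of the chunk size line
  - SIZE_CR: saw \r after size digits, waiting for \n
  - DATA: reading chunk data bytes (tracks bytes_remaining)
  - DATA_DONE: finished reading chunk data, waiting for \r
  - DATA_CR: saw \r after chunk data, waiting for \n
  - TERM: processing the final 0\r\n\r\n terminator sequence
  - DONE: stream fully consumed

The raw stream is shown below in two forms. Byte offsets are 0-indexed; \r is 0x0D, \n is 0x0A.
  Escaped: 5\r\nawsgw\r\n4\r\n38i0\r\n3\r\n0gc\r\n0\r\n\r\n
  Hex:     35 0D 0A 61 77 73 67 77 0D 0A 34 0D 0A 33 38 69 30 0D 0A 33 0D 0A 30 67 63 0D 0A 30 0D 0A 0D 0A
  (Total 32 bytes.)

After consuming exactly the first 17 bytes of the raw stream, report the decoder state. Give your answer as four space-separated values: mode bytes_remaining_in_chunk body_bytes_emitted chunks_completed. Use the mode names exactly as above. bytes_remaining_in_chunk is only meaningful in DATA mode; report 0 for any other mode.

Answer: DATA_DONE 0 9 1

Derivation:
Byte 0 = '5': mode=SIZE remaining=0 emitted=0 chunks_done=0
Byte 1 = 0x0D: mode=SIZE_CR remaining=0 emitted=0 chunks_done=0
Byte 2 = 0x0A: mode=DATA remaining=5 emitted=0 chunks_done=0
Byte 3 = 'a': mode=DATA remaining=4 emitted=1 chunks_done=0
Byte 4 = 'w': mode=DATA remaining=3 emitted=2 chunks_done=0
Byte 5 = 's': mode=DATA remaining=2 emitted=3 chunks_done=0
Byte 6 = 'g': mode=DATA remaining=1 emitted=4 chunks_done=0
Byte 7 = 'w': mode=DATA_DONE remaining=0 emitted=5 chunks_done=0
Byte 8 = 0x0D: mode=DATA_CR remaining=0 emitted=5 chunks_done=0
Byte 9 = 0x0A: mode=SIZE remaining=0 emitted=5 chunks_done=1
Byte 10 = '4': mode=SIZE remaining=0 emitted=5 chunks_done=1
Byte 11 = 0x0D: mode=SIZE_CR remaining=0 emitted=5 chunks_done=1
Byte 12 = 0x0A: mode=DATA remaining=4 emitted=5 chunks_done=1
Byte 13 = '3': mode=DATA remaining=3 emitted=6 chunks_done=1
Byte 14 = '8': mode=DATA remaining=2 emitted=7 chunks_done=1
Byte 15 = 'i': mode=DATA remaining=1 emitted=8 chunks_done=1
Byte 16 = '0': mode=DATA_DONE remaining=0 emitted=9 chunks_done=1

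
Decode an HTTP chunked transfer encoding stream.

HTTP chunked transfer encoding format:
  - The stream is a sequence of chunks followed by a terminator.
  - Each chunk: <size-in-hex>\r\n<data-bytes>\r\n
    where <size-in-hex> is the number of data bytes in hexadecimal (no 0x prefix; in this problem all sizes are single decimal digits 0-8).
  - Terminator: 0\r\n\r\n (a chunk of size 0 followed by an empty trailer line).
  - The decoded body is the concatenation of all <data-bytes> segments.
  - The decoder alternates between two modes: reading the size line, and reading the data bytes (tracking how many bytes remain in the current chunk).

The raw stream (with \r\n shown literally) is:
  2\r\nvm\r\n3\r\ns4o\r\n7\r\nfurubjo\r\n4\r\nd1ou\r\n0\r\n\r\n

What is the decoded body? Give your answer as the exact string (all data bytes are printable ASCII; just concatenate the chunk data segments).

Chunk 1: stream[0..1]='2' size=0x2=2, data at stream[3..5]='vm' -> body[0..2], body so far='vm'
Chunk 2: stream[7..8]='3' size=0x3=3, data at stream[10..13]='s4o' -> body[2..5], body so far='vms4o'
Chunk 3: stream[15..16]='7' size=0x7=7, data at stream[18..25]='furubjo' -> body[5..12], body so far='vms4ofurubjo'
Chunk 4: stream[27..28]='4' size=0x4=4, data at stream[30..34]='d1ou' -> body[12..16], body so far='vms4ofurubjod1ou'
Chunk 5: stream[36..37]='0' size=0 (terminator). Final body='vms4ofurubjod1ou' (16 bytes)

Answer: vms4ofurubjod1ou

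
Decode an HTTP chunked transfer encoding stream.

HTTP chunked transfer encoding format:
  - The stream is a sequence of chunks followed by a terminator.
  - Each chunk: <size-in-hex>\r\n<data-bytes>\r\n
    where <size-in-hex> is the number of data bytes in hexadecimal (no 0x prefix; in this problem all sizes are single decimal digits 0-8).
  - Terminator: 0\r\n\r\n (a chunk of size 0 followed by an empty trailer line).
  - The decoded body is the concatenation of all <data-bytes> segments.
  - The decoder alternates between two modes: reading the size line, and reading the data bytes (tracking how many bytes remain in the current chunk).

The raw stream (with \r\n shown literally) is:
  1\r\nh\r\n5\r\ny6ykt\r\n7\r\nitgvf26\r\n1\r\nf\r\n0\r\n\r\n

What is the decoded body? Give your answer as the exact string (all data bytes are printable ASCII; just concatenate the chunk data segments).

Answer: hy6yktitgvf26f

Derivation:
Chunk 1: stream[0..1]='1' size=0x1=1, data at stream[3..4]='h' -> body[0..1], body so far='h'
Chunk 2: stream[6..7]='5' size=0x5=5, data at stream[9..14]='y6ykt' -> body[1..6], body so far='hy6ykt'
Chunk 3: stream[16..17]='7' size=0x7=7, data at stream[19..26]='itgvf26' -> body[6..13], body so far='hy6yktitgvf26'
Chunk 4: stream[28..29]='1' size=0x1=1, data at stream[31..32]='f' -> body[13..14], body so far='hy6yktitgvf26f'
Chunk 5: stream[34..35]='0' size=0 (terminator). Final body='hy6yktitgvf26f' (14 bytes)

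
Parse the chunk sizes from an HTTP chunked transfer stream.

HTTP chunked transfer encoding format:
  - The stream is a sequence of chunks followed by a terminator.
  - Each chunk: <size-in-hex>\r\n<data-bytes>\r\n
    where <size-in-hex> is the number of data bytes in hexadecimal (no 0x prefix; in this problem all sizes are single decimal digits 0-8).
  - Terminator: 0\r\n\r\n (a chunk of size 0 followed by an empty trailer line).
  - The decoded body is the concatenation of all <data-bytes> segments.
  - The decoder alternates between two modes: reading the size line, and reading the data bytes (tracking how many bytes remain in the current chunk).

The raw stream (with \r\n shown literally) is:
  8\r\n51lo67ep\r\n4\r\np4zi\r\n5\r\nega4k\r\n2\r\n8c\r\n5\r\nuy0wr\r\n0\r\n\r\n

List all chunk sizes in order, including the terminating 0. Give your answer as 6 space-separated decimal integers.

Answer: 8 4 5 2 5 0

Derivation:
Chunk 1: stream[0..1]='8' size=0x8=8, data at stream[3..11]='51lo67ep' -> body[0..8], body so far='51lo67ep'
Chunk 2: stream[13..14]='4' size=0x4=4, data at stream[16..20]='p4zi' -> body[8..12], body so far='51lo67epp4zi'
Chunk 3: stream[22..23]='5' size=0x5=5, data at stream[25..30]='ega4k' -> body[12..17], body so far='51lo67epp4ziega4k'
Chunk 4: stream[32..33]='2' size=0x2=2, data at stream[35..37]='8c' -> body[17..19], body so far='51lo67epp4ziega4k8c'
Chunk 5: stream[39..40]='5' size=0x5=5, data at stream[42..47]='uy0wr' -> body[19..24], body so far='51lo67epp4ziega4k8cuy0wr'
Chunk 6: stream[49..50]='0' size=0 (terminator). Final body='51lo67epp4ziega4k8cuy0wr' (24 bytes)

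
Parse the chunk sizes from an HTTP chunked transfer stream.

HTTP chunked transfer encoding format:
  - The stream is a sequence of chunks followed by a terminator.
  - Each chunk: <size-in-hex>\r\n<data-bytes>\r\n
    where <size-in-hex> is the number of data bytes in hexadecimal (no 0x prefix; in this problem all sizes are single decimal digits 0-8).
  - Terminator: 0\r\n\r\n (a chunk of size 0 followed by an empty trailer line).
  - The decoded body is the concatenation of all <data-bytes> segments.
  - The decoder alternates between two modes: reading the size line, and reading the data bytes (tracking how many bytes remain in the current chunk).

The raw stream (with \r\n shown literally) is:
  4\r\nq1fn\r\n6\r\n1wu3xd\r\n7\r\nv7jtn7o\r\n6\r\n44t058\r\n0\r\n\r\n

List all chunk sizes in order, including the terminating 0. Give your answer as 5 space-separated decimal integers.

Chunk 1: stream[0..1]='4' size=0x4=4, data at stream[3..7]='q1fn' -> body[0..4], body so far='q1fn'
Chunk 2: stream[9..10]='6' size=0x6=6, data at stream[12..18]='1wu3xd' -> body[4..10], body so far='q1fn1wu3xd'
Chunk 3: stream[20..21]='7' size=0x7=7, data at stream[23..30]='v7jtn7o' -> body[10..17], body so far='q1fn1wu3xdv7jtn7o'
Chunk 4: stream[32..33]='6' size=0x6=6, data at stream[35..41]='44t058' -> body[17..23], body so far='q1fn1wu3xdv7jtn7o44t058'
Chunk 5: stream[43..44]='0' size=0 (terminator). Final body='q1fn1wu3xdv7jtn7o44t058' (23 bytes)

Answer: 4 6 7 6 0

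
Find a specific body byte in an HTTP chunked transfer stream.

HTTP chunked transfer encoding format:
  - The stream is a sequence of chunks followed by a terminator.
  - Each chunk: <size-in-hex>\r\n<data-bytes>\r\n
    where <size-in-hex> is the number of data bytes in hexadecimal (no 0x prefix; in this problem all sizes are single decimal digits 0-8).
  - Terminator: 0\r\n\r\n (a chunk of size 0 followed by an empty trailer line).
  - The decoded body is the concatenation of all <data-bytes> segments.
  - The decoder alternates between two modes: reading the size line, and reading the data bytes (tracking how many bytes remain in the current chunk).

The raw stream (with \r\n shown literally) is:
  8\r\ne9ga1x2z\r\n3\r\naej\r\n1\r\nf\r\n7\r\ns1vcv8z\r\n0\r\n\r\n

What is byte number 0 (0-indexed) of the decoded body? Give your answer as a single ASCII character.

Answer: e

Derivation:
Chunk 1: stream[0..1]='8' size=0x8=8, data at stream[3..11]='e9ga1x2z' -> body[0..8], body so far='e9ga1x2z'
Chunk 2: stream[13..14]='3' size=0x3=3, data at stream[16..19]='aej' -> body[8..11], body so far='e9ga1x2zaej'
Chunk 3: stream[21..22]='1' size=0x1=1, data at stream[24..25]='f' -> body[11..12], body so far='e9ga1x2zaejf'
Chunk 4: stream[27..28]='7' size=0x7=7, data at stream[30..37]='s1vcv8z' -> body[12..19], body so far='e9ga1x2zaejfs1vcv8z'
Chunk 5: stream[39..40]='0' size=0 (terminator). Final body='e9ga1x2zaejfs1vcv8z' (19 bytes)
Body byte 0 = 'e'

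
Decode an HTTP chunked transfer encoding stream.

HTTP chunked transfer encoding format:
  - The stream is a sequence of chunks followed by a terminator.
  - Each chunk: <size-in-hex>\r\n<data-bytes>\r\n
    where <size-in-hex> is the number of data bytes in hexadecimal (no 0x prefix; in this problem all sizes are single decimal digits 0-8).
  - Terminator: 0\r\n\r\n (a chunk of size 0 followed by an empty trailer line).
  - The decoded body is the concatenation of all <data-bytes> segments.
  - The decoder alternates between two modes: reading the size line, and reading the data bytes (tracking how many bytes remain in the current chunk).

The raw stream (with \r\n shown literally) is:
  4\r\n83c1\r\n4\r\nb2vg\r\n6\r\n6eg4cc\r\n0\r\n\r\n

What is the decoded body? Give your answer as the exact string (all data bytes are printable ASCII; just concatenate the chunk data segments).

Answer: 83c1b2vg6eg4cc

Derivation:
Chunk 1: stream[0..1]='4' size=0x4=4, data at stream[3..7]='83c1' -> body[0..4], body so far='83c1'
Chunk 2: stream[9..10]='4' size=0x4=4, data at stream[12..16]='b2vg' -> body[4..8], body so far='83c1b2vg'
Chunk 3: stream[18..19]='6' size=0x6=6, data at stream[21..27]='6eg4cc' -> body[8..14], body so far='83c1b2vg6eg4cc'
Chunk 4: stream[29..30]='0' size=0 (terminator). Final body='83c1b2vg6eg4cc' (14 bytes)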